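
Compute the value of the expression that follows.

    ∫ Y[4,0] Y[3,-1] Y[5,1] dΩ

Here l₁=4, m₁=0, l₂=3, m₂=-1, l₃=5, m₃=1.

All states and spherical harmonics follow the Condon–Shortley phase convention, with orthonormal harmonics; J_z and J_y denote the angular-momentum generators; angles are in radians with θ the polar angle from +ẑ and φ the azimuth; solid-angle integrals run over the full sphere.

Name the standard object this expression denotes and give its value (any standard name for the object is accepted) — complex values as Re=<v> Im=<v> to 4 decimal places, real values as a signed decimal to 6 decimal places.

This is a Gaunt coefficient — the integral of a triple product of spherical harmonics over the sphere.
Checks pass: Σm=0; 12 even; l₃=5∈[1,7].
(2·4+1)(2·3+1)(2·5+1) = 693
Δ: 2! 6! 4! / 13! → 1/180180
sum: t=0:+1/576 t=1:−1/144 t=2:+1/576 = -1/288
3j²(4 3 5; 0 0 0) = Δ·Π!·Σ² = 20/1001  (sign +1)
sum: t=0:+1/384 t=1:−1/216 t=2:+1/2304 = -11/6912
3j²(4 3 5; 0 -1 1) = Δ·Π!·Σ² = 11/1638  (sign -1)
combine: 4πI² = 693·20/1001·11/1638 = 110/1183
take √, sign -1: I = -0.08601992

Gaunt coefficient, -0.086020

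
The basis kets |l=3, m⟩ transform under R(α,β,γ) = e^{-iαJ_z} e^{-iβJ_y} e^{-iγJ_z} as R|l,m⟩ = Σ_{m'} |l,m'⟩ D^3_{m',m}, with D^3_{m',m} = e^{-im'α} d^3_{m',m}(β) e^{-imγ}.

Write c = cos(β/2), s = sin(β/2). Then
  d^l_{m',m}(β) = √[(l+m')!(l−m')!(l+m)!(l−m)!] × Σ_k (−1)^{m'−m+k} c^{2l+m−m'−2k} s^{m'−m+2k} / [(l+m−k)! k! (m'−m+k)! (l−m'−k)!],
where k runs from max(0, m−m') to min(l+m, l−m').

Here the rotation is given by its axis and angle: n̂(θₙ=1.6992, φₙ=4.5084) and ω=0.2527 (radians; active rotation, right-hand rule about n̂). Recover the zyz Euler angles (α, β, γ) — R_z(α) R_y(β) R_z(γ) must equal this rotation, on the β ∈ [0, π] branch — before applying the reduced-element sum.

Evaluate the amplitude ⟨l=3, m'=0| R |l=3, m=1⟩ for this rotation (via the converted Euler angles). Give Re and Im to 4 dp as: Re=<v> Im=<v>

Re=-0.3896 Im=0.0740

Axis–angle → zyz. n̂ = (sinθₙcosφₙ, sinθₙsinφₙ, cosθₙ) = (-0.200910, -0.971205, -0.128051), ω = 0.2527.
R = I cosω + sinω [n̂]ₓ + (1−cosω) n̂n̂ᵀ gives
  R = [+0.969523, +0.038212, -0.242003; -0.025818, +0.998197, +0.054181; +0.243637, -0.046282, +0.968762]
β = atan2(√(R₁₃²+R₂₃²), R₃₃) = 0.250609; α = atan2(R₂₃, R₁₃) mod 2π = 2.921339; γ = atan2(R₃₂, −R₃₁) mod 2π = 3.329317
First d^3_{0,1}(β=0.2506), then the phase factors e^{-i(0)α} and e^{-i(1)γ}:
c=cos(0.250609/2)=0.992160, s=sin(0.250609/2)=0.124977; N=√[6·6·24·2]=41.569219
The bounds max(0,m−m')=1 and min(l+m,l−m')=3 give 3 terms
  k=1: (−1)^0·41.5692/(12)·0.9922^5·0.1250^1 = +0.416224
  k=2: (−1)^1·41.5692/(4)·0.9922^3·0.1250^3 = -0.019813
  k=3: (−1)^2·41.5692/(12)·0.9922^1·0.1250^5 = +0.000105
d^3_{0,1}(0.2506) = +0.416224 -0.019813 +0.000105 = +0.396516
D = (+1.000000+0.000000i)·(+0.396516)·(-0.982431+0.186624i) = -0.389550+0.073999i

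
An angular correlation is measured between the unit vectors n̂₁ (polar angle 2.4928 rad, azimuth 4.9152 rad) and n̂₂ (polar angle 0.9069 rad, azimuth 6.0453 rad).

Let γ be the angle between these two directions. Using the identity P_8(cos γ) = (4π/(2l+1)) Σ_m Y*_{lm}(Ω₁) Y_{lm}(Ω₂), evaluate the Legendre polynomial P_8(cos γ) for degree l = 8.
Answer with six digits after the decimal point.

Summing Y*_{l m}(θ₁,φ₁)·Y_{l m}(θ₂,φ₂) over m ∈ [−8, 8]; prefactor 4π/(2·8+1) = 0.739198:
  [-8]  conj(Y_{8,-8})(Ω₁) = -0.000473+0.009145i ; Y_{8,-8}(Ω₂) = -0.024894+0.072139i ; Δ = -0.000648-0.000262i
  [-7]  conj(Y_{8,-7})(Ω₁) = +0.047753-0.007272i ; Y_{8,-7}(Ω₂) = -0.022511+0.237758i ; Δ = +0.000654+0.011517i
  [-6]  conj(Y_{8,-6})(Ω₁) = -0.054113-0.146453i ; Y_{8,-6}(Ω₂) = +0.060322+0.417519i ; Δ = +0.057883-0.031427i
  [-5]  conj(Y_{8,-5})(Ω₁) = -0.289010+0.179885i ; Y_{8,-5}(Ω₂) = +0.152332+0.379878i ; Δ = -0.112360-0.082386i
  [-4]  conj(Y_{8,-4})(Ω₁) = +0.332061+0.349685i ; Y_{8,-4}(Ω₂) = +0.037683+0.052868i ; Δ = -0.005974+0.030733i
  [-3]  conj(Y_{8,-3})(Ω₁) = +0.194267-0.278883i ; Y_{8,-3}(Ω₂) = -0.248384-0.215077i ; Δ = -0.108234+0.027488i
  [-2]  conj(Y_{8,-2})(Ω₁) = +0.118316+0.050809i ; Y_{8,-2}(Ω₂) = -0.223791-0.115308i ; Δ = -0.020619-0.025013i
  [-1]  conj(Y_{8,-1})(Ω₁) = +0.082826-0.402777i ; Y_{8,-1}(Ω₂) = +0.218538+0.052990i ; Δ = +0.039444-0.083633i
  [+0]  conj(Y_{8,0})(Ω₁) = -0.000851-0.000000i ; Y_{8,0}(Ω₂) = +0.289697+0.000000i ; Δ = -0.000247-0.000000i
  [+1]  conj(Y_{8,1})(Ω₁) = -0.082826-0.402777i ; Y_{8,1}(Ω₂) = -0.218538+0.052990i ; Δ = +0.039444+0.083633i
  [+2]  conj(Y_{8,2})(Ω₁) = +0.118316-0.050809i ; Y_{8,2}(Ω₂) = -0.223791+0.115308i ; Δ = -0.020619+0.025013i
  [+3]  conj(Y_{8,3})(Ω₁) = -0.194267-0.278883i ; Y_{8,3}(Ω₂) = +0.248384-0.215077i ; Δ = -0.108234-0.027488i
  [+4]  conj(Y_{8,4})(Ω₁) = +0.332061-0.349685i ; Y_{8,4}(Ω₂) = +0.037683-0.052868i ; Δ = -0.005974-0.030733i
  [+5]  conj(Y_{8,5})(Ω₁) = +0.289010+0.179885i ; Y_{8,5}(Ω₂) = -0.152332+0.379878i ; Δ = -0.112360+0.082386i
  [+6]  conj(Y_{8,6})(Ω₁) = -0.054113+0.146453i ; Y_{8,6}(Ω₂) = +0.060322-0.417519i ; Δ = +0.057883+0.031427i
  [+7]  conj(Y_{8,7})(Ω₁) = -0.047753-0.007272i ; Y_{8,7}(Ω₂) = +0.022511+0.237758i ; Δ = +0.000654-0.011517i
  [+8]  conj(Y_{8,8})(Ω₁) = -0.000473-0.009145i ; Y_{8,8}(Ω₂) = -0.024894-0.072139i ; Δ = -0.000648+0.000262i
Accumulated sum -0.299956+0.000000i; after 4π/(2l+1) scaling, -0.221727+0.000000i ⇒ P_8 = -0.221727

-0.221727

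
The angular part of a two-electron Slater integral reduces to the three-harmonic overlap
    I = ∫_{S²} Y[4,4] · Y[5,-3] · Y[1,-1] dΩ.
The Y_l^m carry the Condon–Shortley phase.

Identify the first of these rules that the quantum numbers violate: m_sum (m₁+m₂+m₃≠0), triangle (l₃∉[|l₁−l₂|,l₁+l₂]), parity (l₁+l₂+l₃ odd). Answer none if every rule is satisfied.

none

m₁+m₂+m₃ = 4 − 3 − 1 = 0  ✓
triangle: |4−5|=1 ≤ l₃=1 ≤ 4+5=9  ✓
parity: l₁+l₂+l₃ = 10 is even  ✓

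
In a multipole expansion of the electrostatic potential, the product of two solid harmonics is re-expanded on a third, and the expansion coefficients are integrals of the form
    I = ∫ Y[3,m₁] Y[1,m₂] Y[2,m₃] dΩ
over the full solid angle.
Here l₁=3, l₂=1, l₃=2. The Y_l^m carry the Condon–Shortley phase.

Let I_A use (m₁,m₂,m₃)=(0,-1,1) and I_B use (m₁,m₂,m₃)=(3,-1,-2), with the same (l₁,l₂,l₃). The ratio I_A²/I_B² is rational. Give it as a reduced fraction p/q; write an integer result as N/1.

l's match ⇒ only the (l;m) 3-j factors differ between A and B.
A: triangle coeff Δ(3,1,2) = 1/105; Σ_t [0,0]: t=0:+1/12 = 1/12; (3j)²=1/35 [(3 1 2; 0 -1 1)], sign=-1
B: triangle coeff Δ(3,1,2) = 1/105; Σ_t [0,0]: t=0:+1/48 = 1/48; (3j)²=1/7 [(3 1 2; 3 -1 -2)], sign=+1
I_A²/I_B² = (1/35)/(1/7) = 1/5

1/5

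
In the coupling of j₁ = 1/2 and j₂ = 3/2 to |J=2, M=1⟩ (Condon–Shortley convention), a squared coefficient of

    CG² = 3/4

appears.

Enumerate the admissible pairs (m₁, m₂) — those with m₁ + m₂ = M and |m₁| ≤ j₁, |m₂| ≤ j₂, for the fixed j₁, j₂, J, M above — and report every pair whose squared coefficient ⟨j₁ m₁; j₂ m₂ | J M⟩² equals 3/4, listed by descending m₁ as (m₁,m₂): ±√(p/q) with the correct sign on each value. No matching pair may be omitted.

(1/2,1/2): +√(3/4)

Admissible pairs with m₁+m₂ = M = 1: (-1/2,3/2), (1/2,1/2)
  (m₁,m₂)=(1/2,1/2): CG² = 3/4, CG = +√(3/4)   ← matches the target
  (m₁,m₂)=(-1/2,3/2): CG² = 1/4, CG = +√(1/4)
Pairs with CG² = 3/4: (1/2,1/2): +√(3/4)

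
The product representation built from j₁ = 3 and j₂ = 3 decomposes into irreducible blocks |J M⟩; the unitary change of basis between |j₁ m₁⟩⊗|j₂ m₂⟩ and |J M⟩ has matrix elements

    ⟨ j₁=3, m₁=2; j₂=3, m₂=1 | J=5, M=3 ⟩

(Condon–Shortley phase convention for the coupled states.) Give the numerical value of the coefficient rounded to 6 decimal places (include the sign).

+0.408248

triangle: 1!×5!×5!/12! = 14400/479001600
(j±m)!: 5!×1!×4!×2!×8!×2! = 464486400
prefactor² = (2J+1)×Δ×N² = 153600
  k=0: +1/(0!×1!×1!×4!×4!×1!) = 1/576
  k=1: −1/(1!×0!×0!×3!×5!×2!) = -1/1440
Σ = 1/960  ⇒  CG² = 153600×(1/960)² = 1/6
CG = +√(1/6) = +0.408248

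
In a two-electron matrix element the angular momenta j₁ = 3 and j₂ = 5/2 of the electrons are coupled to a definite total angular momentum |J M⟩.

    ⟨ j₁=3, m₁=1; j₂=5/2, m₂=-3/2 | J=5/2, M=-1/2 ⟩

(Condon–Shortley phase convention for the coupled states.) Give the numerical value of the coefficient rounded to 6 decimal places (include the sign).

-0.169031

√[6·3!3!2!/9! · 4!2!1!4!2!3!] = √(576/35)
  +(−1)^0/∏(0,3,2,1,1,1)! = 1/12  (running 1/12)
  +(−1)^1/∏(1,2,1,0,2,2)! = -1/8  (running -1/24)
⟨..|..⟩ = √(576/35)·(-1/24) = -0.169031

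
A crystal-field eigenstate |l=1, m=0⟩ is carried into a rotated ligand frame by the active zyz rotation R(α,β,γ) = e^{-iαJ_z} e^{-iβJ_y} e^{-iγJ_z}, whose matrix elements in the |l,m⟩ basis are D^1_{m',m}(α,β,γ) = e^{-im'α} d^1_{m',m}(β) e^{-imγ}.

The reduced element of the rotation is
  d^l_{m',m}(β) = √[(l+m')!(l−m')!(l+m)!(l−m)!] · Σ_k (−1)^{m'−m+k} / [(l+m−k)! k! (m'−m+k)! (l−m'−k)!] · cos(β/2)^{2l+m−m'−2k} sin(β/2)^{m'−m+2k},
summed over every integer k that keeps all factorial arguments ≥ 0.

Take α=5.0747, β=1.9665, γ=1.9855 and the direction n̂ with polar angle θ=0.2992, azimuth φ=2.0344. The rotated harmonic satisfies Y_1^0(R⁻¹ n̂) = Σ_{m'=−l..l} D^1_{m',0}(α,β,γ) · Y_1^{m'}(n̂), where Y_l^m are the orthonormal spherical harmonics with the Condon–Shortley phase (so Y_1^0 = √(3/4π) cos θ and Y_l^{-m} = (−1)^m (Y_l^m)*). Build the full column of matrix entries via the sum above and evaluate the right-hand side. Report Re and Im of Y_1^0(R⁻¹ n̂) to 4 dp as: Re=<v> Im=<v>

Re=-0.3122 Im=0.0000

Need the full column D^1_{m',0} for m'=−1..1 at α=5.0747, β=1.9665, γ=1.9855.
cos(β/2)=0.554320, sin(β/2)=0.832303
d^1_{-1,0}: single k=1 term ⇒ +0.652465;  D = +0.231257-0.610108i
d^1_{0,0}: k∈[0..1] ⇒ +0.307271 -0.692729 = -0.385458;  D = -0.385458+0.000000i
d^1_{1,0}: single k=0 term ⇒ -0.652465;  D = -0.231257-0.610108i
Y_1^{m'}(θ=0.2992,φ=2.0344) and Σ D·Y over m':
  (+0.2313-0.6101i)·(-0.0455-0.0911i)  (-0.3855+0.0000i)·(+0.4669+0.0000i)  (-0.2313-0.6101i)·(+0.0455-0.0911i)
Y_1^0(R⁻¹ n̂) = -0.312177+0.000000i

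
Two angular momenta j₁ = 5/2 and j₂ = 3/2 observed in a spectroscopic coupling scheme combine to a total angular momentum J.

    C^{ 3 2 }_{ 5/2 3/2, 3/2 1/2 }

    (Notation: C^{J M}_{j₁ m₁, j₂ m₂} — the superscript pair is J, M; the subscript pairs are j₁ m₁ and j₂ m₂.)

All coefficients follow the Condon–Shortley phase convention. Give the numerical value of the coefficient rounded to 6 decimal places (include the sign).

+√(1/12) ≈ +0.288675

j₁+j₂−J=1  J+j₁−j₂=4  J−j₁+j₂=2  j₁+j₂+J+1=8
(j₁±m₁, j₂±m₂, J±M) = (4,1,2,1,5,1)
P² = 48
sum k=0..1:
  [0] +1/12 = 1/12
  [1] −1/24 = -1/24
S = 1/24
C² = P²·S² = 1/12 ; C = +0.288675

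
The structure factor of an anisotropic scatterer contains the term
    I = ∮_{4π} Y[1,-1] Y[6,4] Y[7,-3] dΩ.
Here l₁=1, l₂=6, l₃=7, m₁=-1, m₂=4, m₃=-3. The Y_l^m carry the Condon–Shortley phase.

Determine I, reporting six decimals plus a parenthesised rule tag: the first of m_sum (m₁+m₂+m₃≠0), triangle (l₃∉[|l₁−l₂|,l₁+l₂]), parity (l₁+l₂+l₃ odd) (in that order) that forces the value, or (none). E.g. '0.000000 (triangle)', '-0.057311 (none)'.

Checks pass: Σm=0; 14 even; l₃=7∈[5,7].
(2·1+1)(2·6+1)(2·7+1) = 585
Δ: 0! 2! 12! / 15! → 1/1365
sum: t=0:+1/518400 = 1/518400
3j²(1 6 7; 0 0 0) = Δ·Π!·Σ² = 7/195  (sign -1)
sum: t=0:+1/14515200 = 1/14515200
3j²(1 6 7; -1 4 -3) = Δ·Π!·Σ² = 2/455  (sign +1)
combine: 4πI² = 585·7/195·2/455 = 6/65
take √, sign -1: I = -0.08570655
No selection rule forces the value: the integral is nonzero (none).

-0.085707 (none)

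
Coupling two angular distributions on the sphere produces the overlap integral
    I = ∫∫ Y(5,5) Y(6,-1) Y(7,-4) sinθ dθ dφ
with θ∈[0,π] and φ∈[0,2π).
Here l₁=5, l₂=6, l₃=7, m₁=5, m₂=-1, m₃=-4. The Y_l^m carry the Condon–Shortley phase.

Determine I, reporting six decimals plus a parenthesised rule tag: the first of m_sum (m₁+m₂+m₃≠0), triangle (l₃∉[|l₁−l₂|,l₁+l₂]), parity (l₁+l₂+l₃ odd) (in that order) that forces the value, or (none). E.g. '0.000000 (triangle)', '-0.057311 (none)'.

0.173745 (none)

Rules hold: Σm=0, L=18 even, 1≤7≤11.
N = 11·13·15 = 2145
Δ = 4!·6!·8!/19! = 1/174594420
Racah Σ t=0..4: t=0:+1/4147200 t=1:−1/207360 t=2:+1/82944 t=3:−1/207360 t=4:+1/4147200 = 1/345600
⇒ 3j(5 6 7; 0 0 0)² = 420/46189, sgn -1
Racah Σ t=0..0: t=0:+1/12441600 = 1/12441600
⇒ 3j(5 6 7; 5 -1 -4)² = 245/12597, sgn -1
4πI² = N·(3j₀)²·(3jₘ)² = 514500/1356277
I = +1·√(0.379347/4π) = 0.17374550
No selection rule forces the value: the integral is nonzero (none).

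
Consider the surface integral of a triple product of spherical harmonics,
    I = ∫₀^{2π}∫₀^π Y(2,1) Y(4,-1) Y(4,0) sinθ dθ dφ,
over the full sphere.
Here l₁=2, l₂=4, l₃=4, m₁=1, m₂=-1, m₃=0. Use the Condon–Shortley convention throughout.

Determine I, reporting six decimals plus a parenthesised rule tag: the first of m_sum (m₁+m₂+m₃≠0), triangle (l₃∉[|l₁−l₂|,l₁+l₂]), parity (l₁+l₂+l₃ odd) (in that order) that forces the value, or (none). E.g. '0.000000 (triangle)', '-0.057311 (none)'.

Rules hold: Σm=0, L=10 even, 2≤4≤6.
N = 5·9·9 = 405
Δ = 2!·2!·6!/11! = 1/13860
Racah Σ t=0..2: t=0:+1/192 t=1:−1/36 t=2:+1/192 = -5/288
⇒ 3j(2 4 4; 0 0 0)² = 20/693, sgn -1
Racah Σ t=0..1: t=0:+1/72 t=1:−1/96 = 1/288
⇒ 3j(2 4 4; 1 -1 0)² = 1/462, sgn +1
4πI² = N·(3j₀)²·(3jₘ)² = 150/5929
I = -1·√(0.0252994/4π) = -0.04486937
No selection rule forces the value: the integral is nonzero (none).

-0.044869 (none)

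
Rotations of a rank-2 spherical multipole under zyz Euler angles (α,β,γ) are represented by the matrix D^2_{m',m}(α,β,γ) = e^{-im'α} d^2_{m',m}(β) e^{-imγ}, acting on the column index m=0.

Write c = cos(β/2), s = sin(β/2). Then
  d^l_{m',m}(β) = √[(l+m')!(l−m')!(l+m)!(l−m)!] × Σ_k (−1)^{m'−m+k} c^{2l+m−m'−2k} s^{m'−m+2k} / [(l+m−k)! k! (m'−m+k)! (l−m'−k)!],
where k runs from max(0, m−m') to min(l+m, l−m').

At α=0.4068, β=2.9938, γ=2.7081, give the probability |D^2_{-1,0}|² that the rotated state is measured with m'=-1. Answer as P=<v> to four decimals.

First d^2_{-1,0}(β=2.9938), then the phase factors e^{-i(-1)α} and e^{-i(0)γ}:
c=cos(2.993800/2)=0.073829, s=sin(2.993800/2)=0.997271; N=√[1·6·2·2]=4.898979
k∈{1,2} keeps every argument non-negative
  k=1: (−1)^0·4.8990/(2)·0.0738^3·0.9973^1 = +0.000983
  k=2: (−1)^1·4.8990/(2)·0.0738^1·0.9973^3 = -0.179367
d^2_{-1,0}(2.9938) = +0.000983 -0.179367 = -0.178384
|D^2_{-1,0}|² = |d^2_{-1,0}(β)|² = (-0.178384)² = 0.031821 (the z-rotation phases have unit modulus)

P=0.0318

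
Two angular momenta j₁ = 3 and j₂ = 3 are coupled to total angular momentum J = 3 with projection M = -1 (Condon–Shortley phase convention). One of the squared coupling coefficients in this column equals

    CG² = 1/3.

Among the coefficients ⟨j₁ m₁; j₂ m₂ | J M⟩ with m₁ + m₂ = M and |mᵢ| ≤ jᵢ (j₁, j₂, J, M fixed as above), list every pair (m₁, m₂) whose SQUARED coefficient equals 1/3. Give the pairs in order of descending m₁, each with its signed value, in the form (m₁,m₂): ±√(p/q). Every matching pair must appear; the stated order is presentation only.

Admissible pairs with m₁+m₂ = M = -1: (-3,2), (-2,1), (-1,0), (0,-1), (1,-2), (2,-3)
  (m₁,m₂)=(2,-3): CG² = 1/3, CG = +√(1/3)   ← matches the target
  (m₁,m₂)=(1,-2): CG² = 0/1, CG = 0
  (m₁,m₂)=(0,-1): CG² = 1/6, CG = −√(1/6)
  (m₁,m₂)=(-1,0): CG² = 1/6, CG = +√(1/6)
  (m₁,m₂)=(-2,1): CG² = 0/1, CG = 0
  (m₁,m₂)=(-3,2): CG² = 1/3, CG = −√(1/3)   ← matches the target
Pairs with CG² = 1/3: (2,-3): +√(1/3); (-3,2): −√(1/3)

(2,-3): +√(1/3); (-3,2): −√(1/3)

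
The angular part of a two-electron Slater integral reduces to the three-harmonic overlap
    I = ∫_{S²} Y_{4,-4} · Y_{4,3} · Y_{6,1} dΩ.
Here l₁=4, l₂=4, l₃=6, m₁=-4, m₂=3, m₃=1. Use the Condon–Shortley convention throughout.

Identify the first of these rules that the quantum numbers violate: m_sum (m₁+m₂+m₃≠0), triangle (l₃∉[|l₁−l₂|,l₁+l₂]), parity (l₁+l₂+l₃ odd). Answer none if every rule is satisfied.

none

Σmᵢ = 0  ✓
l₃∈[|l₁−l₂|,l₁+l₂]=[0,8], have l₃=6  ✓
Σlᵢ = 14 ⇒ even  ✓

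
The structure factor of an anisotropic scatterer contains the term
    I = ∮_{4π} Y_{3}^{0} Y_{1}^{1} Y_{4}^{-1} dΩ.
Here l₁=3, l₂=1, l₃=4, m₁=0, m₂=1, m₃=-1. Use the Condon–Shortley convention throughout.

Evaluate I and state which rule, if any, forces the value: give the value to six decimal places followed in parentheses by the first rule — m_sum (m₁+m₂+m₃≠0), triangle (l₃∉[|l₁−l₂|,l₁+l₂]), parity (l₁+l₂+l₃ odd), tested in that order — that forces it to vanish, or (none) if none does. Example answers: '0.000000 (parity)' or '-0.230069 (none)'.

-0.194664 (none)

Checks pass: Σm=0; 8 even; l₃=4∈[2,4].
(2·3+1)(2·1+1)(2·4+1) = 189
Δ: 0! 6! 2! / 9! → 1/252
sum: t=0:+1/36 = 1/36
3j²(3 1 4; 0 0 0) = Δ·Π!·Σ² = 4/63  (sign +1)
sum: t=0:+1/72 = 1/72
3j²(3 1 4; 0 1 -1) = Δ·Π!·Σ² = 5/126  (sign -1)
combine: 4πI² = 189·4/63·5/126 = 10/21
take √, sign -1: I = -0.19466390
No selection rule forces the value: the integral is nonzero (none).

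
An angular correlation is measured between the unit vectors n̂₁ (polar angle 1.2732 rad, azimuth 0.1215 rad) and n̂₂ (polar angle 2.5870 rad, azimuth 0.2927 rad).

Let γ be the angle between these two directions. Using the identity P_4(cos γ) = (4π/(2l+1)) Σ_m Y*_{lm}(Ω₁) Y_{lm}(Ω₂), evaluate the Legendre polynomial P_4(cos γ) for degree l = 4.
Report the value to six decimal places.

Addition theorem: P_4(cos γ) = (4π/9) Σ_m Y*_{lm}(Ω₁) Y_{lm}(Ω₂), m = −4…4:
  m=-4: (+0.326897+0.172687i) × (+0.013252-0.031344i) = +0.009745-0.007958i  (running Σ = +0.009745-0.007958i)
  m=-3: (+0.299647+0.114330i) × (-0.099230+0.119571i) = -0.043404+0.024484i  (running Σ = -0.033660+0.016526i)
  m=-2: (-0.118160-0.029292i) × (+0.313826-0.208040i) = -0.043175+0.015389i  (running Σ = -0.076835+0.031916i)
  m=-1: (-0.315703-0.038548i) × (-0.417494+0.125814i) = +0.136654-0.023626i  (running Σ = +0.059819+0.008289i)
  m=0: (+0.071865-0.000000i) × (-0.042394+0.000000i) = -0.003047+0.000000i  (running Σ = +0.056772+0.008289i)
  m=1: (+0.315703-0.038548i) × (+0.417494+0.125814i) = +0.136654+0.023626i  (running Σ = +0.193426+0.031916i)
  m=2: (-0.118160+0.029292i) × (+0.313826+0.208040i) = -0.043175-0.015389i  (running Σ = +0.150251+0.016526i)
  m=3: (-0.299647+0.114330i) × (+0.099230+0.119571i) = -0.043404-0.024484i  (running Σ = +0.106846-0.007958i)
  m=4: (+0.326897-0.172687i) × (+0.013252+0.031344i) = +0.009745+0.007958i  (running Σ = +0.116591+0.000000i)
Accumulated sum +0.116591+0.000000i; after 4π/(2l+1) scaling, +0.162791+0.000000i ⇒ P_4 = 0.162791

0.162791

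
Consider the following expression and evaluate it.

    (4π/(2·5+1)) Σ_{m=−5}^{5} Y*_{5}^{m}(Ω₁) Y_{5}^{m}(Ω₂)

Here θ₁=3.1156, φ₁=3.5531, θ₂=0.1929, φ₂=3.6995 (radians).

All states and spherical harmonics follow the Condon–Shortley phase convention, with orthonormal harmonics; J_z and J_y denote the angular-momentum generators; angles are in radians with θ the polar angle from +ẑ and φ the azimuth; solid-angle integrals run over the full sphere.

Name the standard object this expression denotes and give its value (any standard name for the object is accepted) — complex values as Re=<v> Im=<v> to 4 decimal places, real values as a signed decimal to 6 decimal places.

Legendre polynomial (addition theorem), -0.671704

This sum is the spherical-harmonic addition theorem: it equals the Legendre polynomial P_l(cos γ) of the angle γ between the two directions.
Term-by-term m-sum for l=5 (normalisation 4π/11 = 1.142397):
  m=-5: (0.000000, -0.000000) × (0.000113, 0.000041) = (0.000000, -0.000000)  (running Σ = (0.000000, -0.000000))
  m=-4: (0.000000, -0.000001) × (-0.001194, -0.001536) = (-0.000000, 0.000000)  (running Σ = (-0.000000, 0.000000))
  m=-3: (-0.000016, -0.000046) × (0.001921, 0.018593) = (0.000001, -0.000000)  (running Σ = (0.000001, -0.000000))
  m=-2: (-0.001555, -0.001676) × (0.050765, -0.103767) = (-0.000253, 0.000076)  (running Σ = (-0.000252, 0.000076))
  m=-1: (-0.060889, -0.026573) × (-0.364592, 0.227519) = (0.028246, -0.004165)  (running Σ = (0.027993, -0.004089))
  m=0: (-0.930868, -0.000000) × (0.691789, 0.000000) = (-0.643964, -0.000000)  (running Σ = (-0.615971, -0.004089))
  m=1: (0.060889, -0.026573) × (0.364592, 0.227519) = (0.028246, 0.004165)  (running Σ = (-0.587725, 0.000076))
  m=2: (-0.001555, 0.001676) × (0.050765, 0.103767) = (-0.000253, -0.000076)  (running Σ = (-0.587978, -0.000000))
  m=3: (0.000016, -0.000046) × (-0.001921, 0.018593) = (0.000001, 0.000000)  (running Σ = (-0.587977, 0.000000))
  m=4: (0.000000, 0.000001) × (-0.001194, 0.001536) = (-0.000000, -0.000000)  (running Σ = (-0.587977, -0.000000))
  m=5: (-0.000000, -0.000000) × (-0.000113, 0.000041) = (0.000000, 0.000000)  (running Σ = (-0.587977, -0.000000))
Accumulated sum (-0.587977, -0.000000); after 4π/(2l+1) scaling, (-0.671704, -0.000000) ⇒ P_5 = -0.671704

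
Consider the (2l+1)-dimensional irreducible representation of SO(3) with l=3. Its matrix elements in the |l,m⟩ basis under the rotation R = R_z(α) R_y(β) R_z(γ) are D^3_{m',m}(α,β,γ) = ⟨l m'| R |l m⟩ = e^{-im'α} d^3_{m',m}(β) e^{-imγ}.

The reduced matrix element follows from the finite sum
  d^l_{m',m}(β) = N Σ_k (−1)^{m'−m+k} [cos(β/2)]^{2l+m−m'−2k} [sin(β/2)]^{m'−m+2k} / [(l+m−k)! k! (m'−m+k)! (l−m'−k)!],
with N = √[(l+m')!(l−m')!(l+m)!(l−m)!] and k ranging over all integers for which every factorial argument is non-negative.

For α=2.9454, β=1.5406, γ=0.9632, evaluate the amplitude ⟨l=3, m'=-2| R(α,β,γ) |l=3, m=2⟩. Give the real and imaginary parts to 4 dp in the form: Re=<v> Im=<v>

First d^3_{-2,2}(β=1.5406), then the phase factors e^{-i(-2)α} and e^{-i(2)γ}:
With c≡cos(β/2)=0.717702 and s≡sin(β/2)=0.696351, N=[1·120·120·1]^{1/2}=120.000000
Admissible k: 4..5 (factorial args all ≥0)
  k=4: (−1)^0·120.0000/(24)·0.7177^2·0.6964^4 = +0.605578
  k=5: (−1)^1·120.0000/(120)·0.7177^0·0.6964^6 = -0.114016
d^3_{-2,2}(1.5406) = +0.605578 -0.114016 = +0.491561
Phases: e^{-i·(-2)·2.9454}=+0.924000-0.382394i, e^{-i·(2)·0.9632}=-0.348156-0.937436i ⇒ D=-0.334343-0.360343i

Re=-0.3343 Im=-0.3603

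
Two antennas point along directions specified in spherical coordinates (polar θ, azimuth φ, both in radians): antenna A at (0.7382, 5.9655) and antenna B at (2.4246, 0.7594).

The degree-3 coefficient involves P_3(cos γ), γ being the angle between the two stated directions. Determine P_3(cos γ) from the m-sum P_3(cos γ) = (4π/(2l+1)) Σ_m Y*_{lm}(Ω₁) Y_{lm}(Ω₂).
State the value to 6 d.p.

0.416638

Term-by-term m-sum for l=3 (normalisation 4π/7 = 1.795196):
  [-3]  conj(Y_{3,-3})(Ω₁) = (0.073647, -0.103655) ; Y_{3,-3}(Ω₂) = (-0.076935, -0.089980) ; Δ = (-0.014993, 0.001348)
  [-2]  conj(Y_{3,-2})(Ω₁) = (0.275537, -0.203174) ; Y_{3,-2}(Ω₂) = (-0.017289, 0.332197) ; Δ = (0.062730, 0.095045)
  [-1]  conj(Y_{3,-1})(Ω₁) = (0.358590, -0.117912) ; Y_{3,-1}(Ω₂) = (0.283545, -0.269172) ; Δ = (0.069938, -0.129956)
  [+0]  conj(Y_{3,0})(Ω₁) = (-0.072972, -0.000000) ; Y_{3,0}(Ω₂) = (0.044737, 0.000000) ; Δ = (-0.003265, -0.000000)
  [+1]  conj(Y_{3,1})(Ω₁) = (-0.358590, -0.117912) ; Y_{3,1}(Ω₂) = (-0.283545, -0.269172) ; Δ = (0.069938, 0.129956)
  [+2]  conj(Y_{3,2})(Ω₁) = (0.275537, 0.203174) ; Y_{3,2}(Ω₂) = (-0.017289, -0.332197) ; Δ = (0.062730, -0.095045)
  [+3]  conj(Y_{3,3})(Ω₁) = (-0.073647, -0.103655) ; Y_{3,3}(Ω₂) = (0.076935, -0.089980) ; Δ = (-0.014993, -0.001348)
Accumulated sum (0.232085, 0.000000); after 4π/(2l+1) scaling, (0.416638, 0.000000) ⇒ P_3 = 0.416638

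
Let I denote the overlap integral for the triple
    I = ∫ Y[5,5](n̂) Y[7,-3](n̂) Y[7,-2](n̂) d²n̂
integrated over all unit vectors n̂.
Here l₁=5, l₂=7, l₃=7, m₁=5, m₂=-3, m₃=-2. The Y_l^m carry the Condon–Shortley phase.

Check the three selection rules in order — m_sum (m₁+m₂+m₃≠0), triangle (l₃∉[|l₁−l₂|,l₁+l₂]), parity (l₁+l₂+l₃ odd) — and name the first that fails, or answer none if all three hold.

Σmᵢ = 0  ✓
l₃∈[|l₁−l₂|,l₁+l₂]=[2,12], have l₃=7  ✓
Σlᵢ = 19 ⇒ odd  ✗

parity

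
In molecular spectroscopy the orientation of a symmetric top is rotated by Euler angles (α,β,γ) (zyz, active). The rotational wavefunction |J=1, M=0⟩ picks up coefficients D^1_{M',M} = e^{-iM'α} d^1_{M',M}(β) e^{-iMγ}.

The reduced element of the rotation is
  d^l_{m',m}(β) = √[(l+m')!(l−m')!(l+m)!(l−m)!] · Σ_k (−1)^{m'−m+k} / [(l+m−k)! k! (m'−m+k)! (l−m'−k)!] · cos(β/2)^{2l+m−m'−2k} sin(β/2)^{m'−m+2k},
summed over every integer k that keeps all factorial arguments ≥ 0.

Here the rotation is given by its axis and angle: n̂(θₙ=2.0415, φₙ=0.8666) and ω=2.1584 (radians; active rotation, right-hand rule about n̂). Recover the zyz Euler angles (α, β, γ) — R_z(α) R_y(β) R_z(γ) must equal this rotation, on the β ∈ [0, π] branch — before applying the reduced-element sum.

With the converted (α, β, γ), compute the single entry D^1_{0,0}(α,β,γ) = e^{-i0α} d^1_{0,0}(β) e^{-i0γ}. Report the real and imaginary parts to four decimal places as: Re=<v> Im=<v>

Axis–angle → zyz. n̂ = (sinθₙcosφₙ, sinθₙsinφₙ, cosθₙ) = (+0.577014, +0.679250, -0.453514), ω = 2.1584.
R = I cosω + sinω [n̂]ₓ + (1−cosω) n̂n̂ᵀ gives
  R = [-0.036849, +0.986660, +0.158567; +0.231767, +0.162787, -0.959054; -0.972073, +0.001411, -0.234674]
β = atan2(√(R₁₃²+R₂₃²), R₃₃) = 1.807680; α = atan2(R₂₃, R₁₃) mod 2π = 4.876244; γ = atan2(R₃₂, −R₃₁) mod 2π = 0.001451
D^1_{0,0}(4.8762,1.8077,0.0015) = e^{-i·0·4.8762}·d^1_{0,0}(1.8077)·e^{-i·0·0.0015}. Compute d first:
c=cos(1.807680/2)=0.618598, s=sin(1.807680/2)=0.785708; N=√[1·1·1·1]=1.000000
k: max(0,(0)−(0))=0 … min(1+(0),1−(0))=1
  k=0: (−1)^0·1.0000/(1)·0.6186^2·0.7857^0 = +0.382663
  k=1: (−1)^1·1.0000/(1)·0.6186^0·0.7857^2 = -0.617337
d^1_{0,0}(1.8077) = +0.382663 -0.617337 = -0.234674
Phases: e^{-i·(0)·4.8762}=+1.000000+0.000000i, e^{-i·(0)·0.0015}=+1.000000+0.000000i ⇒ D=-0.234674+0.000000i

Re=-0.2347 Im=0.0000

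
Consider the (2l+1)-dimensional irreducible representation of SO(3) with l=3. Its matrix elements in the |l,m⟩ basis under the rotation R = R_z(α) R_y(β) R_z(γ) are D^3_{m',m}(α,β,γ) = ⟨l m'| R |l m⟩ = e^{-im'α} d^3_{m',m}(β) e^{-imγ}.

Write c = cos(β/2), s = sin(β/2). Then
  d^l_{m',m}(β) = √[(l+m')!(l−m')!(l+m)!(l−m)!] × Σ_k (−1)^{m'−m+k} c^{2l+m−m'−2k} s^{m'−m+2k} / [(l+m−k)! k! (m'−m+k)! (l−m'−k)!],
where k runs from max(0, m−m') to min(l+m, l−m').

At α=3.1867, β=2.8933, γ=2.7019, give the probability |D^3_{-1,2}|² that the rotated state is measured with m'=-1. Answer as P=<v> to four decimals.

P=0.1332

D^3_{-1,2}(3.1867,2.8933,2.7019) = e^{-i·-1·3.1867}·d^3_{-1,2}(2.8933)·e^{-i·2·2.7019}. Compute d first:
Half-angle: c=0.123828, s=0.992304. N=√(2·24·120·1)=75.894664
Admissible k: 3..4 (factorial args all ≥0)
  k=3: (−1)^0·75.8947/(12)·0.1238^3·0.9923^3 = +0.011733
  k=4: (−1)^1·75.8947/(24)·0.1238^1·0.9923^5 = -0.376739
d^3_{-1,2}(2.8933) = +0.011733 -0.376739 = -0.365006
|D^3_{-1,2}|² = |d^3_{-1,2}(β)|² = (-0.365006)² = 0.133229 (the z-rotation phases have unit modulus)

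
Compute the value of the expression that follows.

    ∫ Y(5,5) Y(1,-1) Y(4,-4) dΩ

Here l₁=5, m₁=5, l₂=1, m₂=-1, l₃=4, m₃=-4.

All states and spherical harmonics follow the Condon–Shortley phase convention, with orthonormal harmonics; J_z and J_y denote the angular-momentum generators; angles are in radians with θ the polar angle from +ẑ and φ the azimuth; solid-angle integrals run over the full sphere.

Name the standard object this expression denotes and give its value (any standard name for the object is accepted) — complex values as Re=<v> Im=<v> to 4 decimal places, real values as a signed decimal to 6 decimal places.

This is a Gaunt coefficient — the integral of a triple product of spherical harmonics over the sphere.
m-sum 0 ✓  L=10 even ✓  4≤4≤6 ✓
Π(2lᵢ+1) = 11×3×9 = 297
triangle coeff Δ(5,1,4) = 1/495
Σ_t [1,1]: t=1:−1/576 = -1/576
(3j)²=5/99 [(5 1 4; 0 0 0)], sign=-1
Σ_t [0,0]: t=0:+1/80640 = 1/80640
(3j)²=1/11 [(5 1 4; 5 -1 -4)], sign=+1
⇒ 4πI² = 15/11
I = (-1)√(15/11/(4π)) = -0.32941575

Gaunt coefficient, -0.329416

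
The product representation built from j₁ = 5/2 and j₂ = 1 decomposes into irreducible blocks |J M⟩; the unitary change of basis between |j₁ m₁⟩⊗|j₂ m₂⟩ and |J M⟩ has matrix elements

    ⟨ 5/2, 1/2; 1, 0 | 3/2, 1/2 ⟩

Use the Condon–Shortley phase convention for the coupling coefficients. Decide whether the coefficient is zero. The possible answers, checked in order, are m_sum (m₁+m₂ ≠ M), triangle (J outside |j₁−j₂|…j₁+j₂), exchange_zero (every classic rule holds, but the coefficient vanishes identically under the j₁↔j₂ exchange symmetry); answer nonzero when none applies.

nonzero

m-sum: m₁+m₂ = 1/2+0 = 1/2, M = 1/2  ✓
triangle: |j₁−j₂| = 3/2 ≤ J = 3/2 ≤ j₁+j₂ = 7/2  ✓
exchange: j₁≠j₂ or m₁≠m₂ — the exchange symmetry imposes no constraint here
value check: CG = −√(2/5) = -0.632456 ≠ 0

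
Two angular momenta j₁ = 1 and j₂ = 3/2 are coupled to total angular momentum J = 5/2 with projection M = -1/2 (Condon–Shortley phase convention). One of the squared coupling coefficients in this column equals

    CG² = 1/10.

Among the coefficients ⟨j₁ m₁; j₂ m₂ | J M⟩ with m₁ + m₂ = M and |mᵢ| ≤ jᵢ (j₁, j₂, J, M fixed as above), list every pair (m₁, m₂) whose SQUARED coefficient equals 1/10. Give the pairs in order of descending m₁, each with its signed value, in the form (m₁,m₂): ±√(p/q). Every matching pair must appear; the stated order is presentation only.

(1,-3/2): +√(1/10)

Admissible pairs with m₁+m₂ = M = -1/2: (-1,1/2), (0,-1/2), (1,-3/2)
  (m₁,m₂)=(1,-3/2): CG² = 1/10, CG = +√(1/10)   ← matches the target
  (m₁,m₂)=(0,-1/2): CG² = 3/5, CG = +√(3/5)
  (m₁,m₂)=(-1,1/2): CG² = 3/10, CG = +√(3/10)
Pairs with CG² = 1/10: (1,-3/2): +√(1/10)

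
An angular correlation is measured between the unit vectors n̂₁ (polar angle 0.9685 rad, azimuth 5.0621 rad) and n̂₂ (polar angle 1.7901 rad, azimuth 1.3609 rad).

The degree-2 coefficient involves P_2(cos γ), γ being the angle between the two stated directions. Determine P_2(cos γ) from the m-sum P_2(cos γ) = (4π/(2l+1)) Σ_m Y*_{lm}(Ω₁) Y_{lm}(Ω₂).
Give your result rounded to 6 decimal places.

0.471712

Expand P_2 via completeness: Σ_{m} conj(Y_{2,m}) at Ω₁ times Y_{2,m} at Ω₂ —
  m=-2: Y*=(-0.200711, -0.168859)  Y=(-0.336041, -0.149983)  product (0.042121, 0.086847)
  m=-1: Y*=(0.123572, -0.338831)  Y=(-0.034180, 0.160442)  product (0.050139, 0.031407)
  m=+0: Y*=(-0.011704, -0.000000)  Y=(-0.270611, 0.000000)  product (0.003167, 0.000000)
  m=+1: Y*=(-0.123572, -0.338831)  Y=(0.034180, 0.160442)  product (0.050139, -0.031407)
  m=+2: Y*=(-0.200711, 0.168859)  Y=(-0.336041, 0.149983)  product (0.042121, -0.086847)
Accumulated sum (0.187688, 0.000000); after 4π/(2l+1) scaling, (0.471712, 0.000000) ⇒ P_2 = 0.471712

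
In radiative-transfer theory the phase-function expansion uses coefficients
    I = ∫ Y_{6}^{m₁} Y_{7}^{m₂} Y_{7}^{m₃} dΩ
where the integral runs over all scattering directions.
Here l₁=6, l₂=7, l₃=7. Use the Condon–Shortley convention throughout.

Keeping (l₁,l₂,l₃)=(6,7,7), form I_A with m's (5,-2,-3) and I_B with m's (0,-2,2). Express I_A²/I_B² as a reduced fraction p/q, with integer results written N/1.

Same 6,7,7: normalisation and zero-m 3j drop out of the ratio.
A: Δ: 6! 6! 8! / 21! → 1/2444321880; sum: t=0:+1/62208000 t=1:−1/49766400 = -1/248832000; 3j²(6 7 7; 5 -2 -3) = Δ·Π!·Σ² = 21/20995  (sign -1)
B: Δ: 6! 6! 8! / 21! → 1/2444321880; sum: t=0:+1/373248000 t=1:−1/8294400 t=2:+1/1658880 t=3:−1/1866240 t=4:+1/11612160 t=5:−1/580608000 = 1/29859840; 3j²(6 7 7; 0 -2 2) = Δ·Π!·Σ² = 125/277134  (sign -1)
I_A²/I_B² = (21/20995)/(125/277134) = 1386/625

1386/625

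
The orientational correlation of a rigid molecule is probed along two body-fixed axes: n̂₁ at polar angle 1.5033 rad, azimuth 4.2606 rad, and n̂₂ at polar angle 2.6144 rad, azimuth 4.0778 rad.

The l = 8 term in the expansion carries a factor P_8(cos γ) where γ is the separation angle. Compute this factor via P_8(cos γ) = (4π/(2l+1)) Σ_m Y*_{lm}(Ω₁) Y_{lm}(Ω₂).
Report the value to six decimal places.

-0.221532

Summing Y*_{l m}(θ₁,φ₁)·Y_{l m}(θ₂,φ₂) over m ∈ [−8, 8]; prefactor 4π/(2·8+1) = 0.739198:
  m=-8: Y*=-0.45061 + 0.23044j  Y=0.00075 - 0.00198j  product 0.00012 + 0.00106j
  m=-7: Y*=-0.00286 - 0.13682j  Y=0.01401 - 0.00388j  product -0.00057 - 0.00191j
  m=-6: Y*=-0.31435 - 0.14449j  Y=0.04898 + 0.03848j  product -0.00984 - 0.01917j
  m=-5: Y*=0.12279 - 0.10096j  Y=-0.00582 + 0.18573j  product 0.01804 + 0.02339j
  m=-4: Y*=-0.06932 - 0.28779j  Y=-0.31842 + 0.21936j  product 0.08520 + 0.07643j
  m=-3: Y*=0.16476 + 0.03605j  Y=-0.48482 - 0.16767j  product -0.07383 - 0.04510j
  m=-2: Y*=0.16945 - 0.21511j  Y=-0.08382 - 0.26941j  product -0.07215 - 0.02762j
  m=-1: Y*=0.07536 + 0.15530j  Y=-0.15794 + 0.21455j  product -0.04522 - 0.00836j
  m=+0: Y*=0.26725 + 0.00000j  Y=-0.38606 + 0.00000j  product -0.10317 + 0.00000j
  m=+1: Y*=-0.07536 + 0.15530j  Y=0.15794 + 0.21455j  product -0.04522 + 0.00836j
  m=+2: Y*=0.16945 + 0.21511j  Y=-0.08382 + 0.26941j  product -0.07215 + 0.02762j
  m=+3: Y*=-0.16476 + 0.03605j  Y=0.48482 - 0.16767j  product -0.07383 + 0.04510j
  m=+4: Y*=-0.06932 + 0.28779j  Y=-0.31842 - 0.21936j  product 0.08520 - 0.07643j
  m=+5: Y*=-0.12279 - 0.10096j  Y=0.00582 + 0.18573j  product 0.01804 - 0.02339j
  m=+6: Y*=-0.31435 + 0.14449j  Y=0.04898 - 0.03848j  product -0.00984 + 0.01917j
  m=+7: Y*=0.00286 - 0.13682j  Y=-0.01401 - 0.00388j  product -0.00057 + 0.00191j
  m=+8: Y*=-0.45061 - 0.23044j  Y=0.00075 + 0.00198j  product 0.00012 - 0.00106j
Σ over m = -0.29969 - 0.00000j; ×(4π/17) → -0.22153 - 0.00000j. Real part: -0.221532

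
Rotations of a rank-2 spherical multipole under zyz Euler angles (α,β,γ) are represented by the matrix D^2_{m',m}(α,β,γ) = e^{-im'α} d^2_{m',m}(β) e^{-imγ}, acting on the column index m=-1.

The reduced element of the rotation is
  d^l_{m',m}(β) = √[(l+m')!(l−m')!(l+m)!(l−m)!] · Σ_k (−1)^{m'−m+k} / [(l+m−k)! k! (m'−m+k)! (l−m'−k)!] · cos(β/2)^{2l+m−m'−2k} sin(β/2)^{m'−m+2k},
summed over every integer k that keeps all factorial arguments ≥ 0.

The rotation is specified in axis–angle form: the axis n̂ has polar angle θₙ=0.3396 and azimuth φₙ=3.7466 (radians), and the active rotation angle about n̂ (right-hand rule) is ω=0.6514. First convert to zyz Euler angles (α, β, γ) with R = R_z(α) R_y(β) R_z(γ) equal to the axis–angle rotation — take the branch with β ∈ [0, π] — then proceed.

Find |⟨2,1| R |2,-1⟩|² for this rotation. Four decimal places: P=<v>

P=0.0011

Axis–angle → zyz. n̂ = (sinθₙcosφₙ, sinθₙsinφₙ, cosθₙ) = (-0.273982, -0.189462, +0.942888), ω = 0.6514.
R = I cosω + sinω [n̂]ₓ + (1−cosω) n̂n̂ᵀ gives
  R = [+0.810607, -0.561044, -0.167769; +0.582302, +0.802586, +0.129536; +0.061973, -0.202695, +0.977279]
β = atan2(√(R₁₃²+R₂₃²), R₃₃) = 0.213577; α = atan2(R₂₃, R₁₃) mod 2π = 2.484090; γ = atan2(R₃₂, −R₃₁) mod 2π = 4.415668
First d^2_{1,-1}(β=0.2136), then the phase factors e^{-i(1)α} and e^{-i(-1)γ}:
Half-angle: c=0.994303, s=0.106586. N=√(6·1·1·6)=6.000000
k: max(0,(-1)−(1))=0 … min(2+(-1),2−(1))=1
  k=0: (−1)^2·6.0000/(2)·0.9943^2·0.1066^2 = +0.033694
  k=1: (−1)^3·6.0000/(6)·0.9943^0·0.1066^4 = -0.000129
d^2_{1,-1}(0.2136) = +0.033694 -0.000129 = +0.033565
|D^2_{1,-1}|² = |d^2_{1,-1}(β)|² = (+0.033565)² = 0.001127 (the z-rotation phases have unit modulus)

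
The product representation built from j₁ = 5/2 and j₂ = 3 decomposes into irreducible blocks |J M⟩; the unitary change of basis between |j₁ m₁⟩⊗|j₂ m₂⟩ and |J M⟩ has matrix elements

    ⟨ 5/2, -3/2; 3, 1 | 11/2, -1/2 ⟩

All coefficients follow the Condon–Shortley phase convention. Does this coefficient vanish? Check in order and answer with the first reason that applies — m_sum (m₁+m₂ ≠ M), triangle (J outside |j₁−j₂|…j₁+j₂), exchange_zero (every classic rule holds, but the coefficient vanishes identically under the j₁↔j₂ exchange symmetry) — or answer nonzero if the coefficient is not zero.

nonzero

m-sum: m₁+m₂ = -3/2+1 = -1/2, M = -1/2  ✓
triangle: |j₁−j₂| = 1/2 ≤ J = 11/2 ≤ j₁+j₂ = 11/2  ✓
exchange: j₁≠j₂ or m₁≠m₂ — the exchange symmetry imposes no constraint here
value check: CG = +√(25/154) = +0.402911 ≠ 0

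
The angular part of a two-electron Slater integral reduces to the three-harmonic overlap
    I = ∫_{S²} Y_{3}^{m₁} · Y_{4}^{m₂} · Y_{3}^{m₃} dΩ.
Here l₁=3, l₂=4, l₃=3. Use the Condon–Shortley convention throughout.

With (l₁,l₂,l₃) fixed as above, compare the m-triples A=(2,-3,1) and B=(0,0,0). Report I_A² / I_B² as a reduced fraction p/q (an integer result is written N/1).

Same 3,4,3: normalisation and zero-m 3j drop out of the ratio.
A: Δ: 4! 2! 4! / 11! → 1/34650; sum: t=0:+1/144 t=1:−1/288 = 1/288; 3j²(3 4 3; 2 -3 1) = Δ·Π!·Σ² = 1/99  (sign +1)
B: Δ: 4! 2! 4! / 11! → 1/34650; sum: t=1:−1/72 t=2:+1/16 t=3:−1/72 = 5/144; 3j²(3 4 3; 0 0 0) = Δ·Π!·Σ² = 2/77  (sign -1)
I_A²/I_B² = (1/99)/(2/77) = 7/18

7/18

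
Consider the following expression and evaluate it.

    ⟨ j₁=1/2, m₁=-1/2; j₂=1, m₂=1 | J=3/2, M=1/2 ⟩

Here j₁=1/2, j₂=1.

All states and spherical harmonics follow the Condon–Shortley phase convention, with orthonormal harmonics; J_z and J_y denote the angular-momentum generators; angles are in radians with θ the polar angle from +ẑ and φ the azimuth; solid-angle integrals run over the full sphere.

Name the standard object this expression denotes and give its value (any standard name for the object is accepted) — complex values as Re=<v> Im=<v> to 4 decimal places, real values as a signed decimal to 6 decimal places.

Clebsch–Gordan coefficient, +√(1/3) ≈ +0.577350

This is a Clebsch–Gordan (vector-coupling) coefficient.
triangle: 0!·1!·2!/4! = 2/24
(j±m)!: 0!·1!·2!·0!·2!·1! = 4
prefactor² = (2J+1)·Δ·N² = 4/3
  k=0: +1/(0!·0!·1!·2!·0!·0!) = 1/2
Σ = 1/2  ⇒  CG² = 4/3·(1/2)² = 1/3
CG = +√(1/3) = +0.577350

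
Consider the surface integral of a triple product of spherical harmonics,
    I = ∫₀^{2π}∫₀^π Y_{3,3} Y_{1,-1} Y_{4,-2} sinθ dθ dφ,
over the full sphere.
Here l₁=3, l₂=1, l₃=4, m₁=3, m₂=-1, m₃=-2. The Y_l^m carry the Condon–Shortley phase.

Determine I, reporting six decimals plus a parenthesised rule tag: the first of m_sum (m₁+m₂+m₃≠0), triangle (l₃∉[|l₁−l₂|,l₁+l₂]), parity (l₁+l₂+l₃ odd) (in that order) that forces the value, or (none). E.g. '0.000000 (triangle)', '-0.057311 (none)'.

0.061558 (none)

m-sum 0 ✓  L=8 even ✓  2≤4≤4 ✓
Π(2lᵢ+1) = 7×3×9 = 189
triangle coeff Δ(3,1,4) = 1/252
Σ_t [0,0]: t=0:+1/36 = 1/36
(3j)²=4/63 [(3 1 4; 0 0 0)], sign=+1
Σ_t [0,0]: t=0:+1/1440 = 1/1440
(3j)²=1/252 [(3 1 4; 3 -1 -2)], sign=+1
⇒ 4πI² = 1/21
I = (+1)√(1/21/(4π)) = 0.06155813
No selection rule forces the value: the integral is nonzero (none).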